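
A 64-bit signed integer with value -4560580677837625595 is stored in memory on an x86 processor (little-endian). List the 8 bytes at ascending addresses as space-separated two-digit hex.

Two's complement of -4560580677837625595 in 64 bits: 4560580677837625595 = 0x3F4A6FF6A80598FB; invert → 0xC0B5900957FA6704; add 1 → 0xC0B5900957FA6705.
Split into bytes (most-significant first): C0 B5 90 09 57 FA 67 05.
In little-endian order the low byte comes first in memory.
So at ascending addresses the bytes are 05 67 FA 57 09 90 B5 C0.

05 67 FA 57 09 90 B5 C0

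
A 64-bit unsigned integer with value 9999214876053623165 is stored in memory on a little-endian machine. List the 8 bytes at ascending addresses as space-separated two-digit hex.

9999214876053623165 in hexadecimal, padded to 64 bits, is 0x8AC458F39FFA517D.
Split into bytes (most-significant first): 8A C4 58 F3 9F FA 51 7D.
Little-endian stores the least-significant byte at the lowest address.
So at ascending addresses the bytes are 7D 51 FA 9F F3 58 C4 8A.

7D 51 FA 9F F3 58 C4 8A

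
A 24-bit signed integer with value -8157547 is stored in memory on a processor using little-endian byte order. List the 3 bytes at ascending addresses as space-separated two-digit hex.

95 86 83

Two's complement of -8157547 in 24 bits: 8157547 = 0x7C796B; invert → 0x838694; add 1 → 0x838695.
Split into bytes (most-significant first): 83 86 95.
In little-endian order the low byte comes first in memory.
So at ascending addresses the bytes are 95 86 83.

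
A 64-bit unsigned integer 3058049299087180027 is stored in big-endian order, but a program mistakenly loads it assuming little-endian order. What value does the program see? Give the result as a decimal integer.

18104674605894430762

3058049299087180027 in 64-bit hexadecimal is 0x2A705FA2A1B940FB.
Stored big-endian, the bytes at ascending addresses are 2A 70 5F A2 A1 B9 40 FB.
Read back as little-endian, the first byte is least significant, giving 0xFB40B9A1A25F702A.
0xFB40B9A1A25F702A = 18104674605894430762.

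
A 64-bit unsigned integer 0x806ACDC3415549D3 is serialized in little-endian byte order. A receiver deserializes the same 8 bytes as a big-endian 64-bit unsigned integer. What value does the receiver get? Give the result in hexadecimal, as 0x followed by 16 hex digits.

Stored little-endian, the bytes at ascending addresses are D3 49 55 41 C3 CD 6A 80.
Read back as big-endian, the last byte is least significant, giving 0xD3495541C3CD6A80.

0xD3495541C3CD6A80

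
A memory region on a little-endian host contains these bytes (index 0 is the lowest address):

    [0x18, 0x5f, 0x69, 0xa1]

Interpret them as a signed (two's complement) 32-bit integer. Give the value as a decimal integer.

Little-endian stores the least-significant byte at the lowest address.
Reassemble most-significant byte first: A1 69 5F 18 → 0xA1695F18.
Top bit is set, so as a signed 32-bit value this is 0xA1695F18 − 2^32 = -1586929896.

-1586929896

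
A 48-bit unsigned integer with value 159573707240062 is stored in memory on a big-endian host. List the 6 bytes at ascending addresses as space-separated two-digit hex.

159573707240062 in hexadecimal, padded to 48 bits, is 0x9121A622B27E.
Split into bytes (most-significant first): 91 21 A6 22 B2 7E.
In big-endian order the high byte comes first in memory.
So the memory order matches the most-significant-first order: 91 21 A6 22 B2 7E.

91 21 A6 22 B2 7E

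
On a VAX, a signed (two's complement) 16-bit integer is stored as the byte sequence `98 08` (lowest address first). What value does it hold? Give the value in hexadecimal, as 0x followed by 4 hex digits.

0x0898

In little-endian order the low byte comes first in memory.
Reassemble most-significant byte first: 08 98 → 0x0898.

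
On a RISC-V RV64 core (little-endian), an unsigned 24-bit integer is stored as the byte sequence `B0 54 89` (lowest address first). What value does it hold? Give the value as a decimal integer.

9000112

Little-endian stores the least-significant byte at the lowest address.
Reassemble most-significant byte first: 89 54 B0 → 0x8954B0.
0x8954B0 = 9000112.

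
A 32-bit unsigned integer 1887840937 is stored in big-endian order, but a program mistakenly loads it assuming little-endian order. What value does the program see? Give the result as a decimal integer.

2838136432

1887840937 in 32-bit hexadecimal is 0x70862AA9.
Stored big-endian, the bytes at ascending addresses are 70 86 2A A9.
Read back as little-endian, the first byte is least significant, giving 0xA92A8670.
0xA92A8670 = 2838136432.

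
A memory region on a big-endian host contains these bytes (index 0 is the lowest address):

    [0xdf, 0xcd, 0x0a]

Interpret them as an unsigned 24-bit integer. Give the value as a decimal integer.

14667018

Big-endian stores the most-significant byte at the lowest address.
The bytes are already most-significant first: 0xDFCD0A.
0xDFCD0A = 14667018.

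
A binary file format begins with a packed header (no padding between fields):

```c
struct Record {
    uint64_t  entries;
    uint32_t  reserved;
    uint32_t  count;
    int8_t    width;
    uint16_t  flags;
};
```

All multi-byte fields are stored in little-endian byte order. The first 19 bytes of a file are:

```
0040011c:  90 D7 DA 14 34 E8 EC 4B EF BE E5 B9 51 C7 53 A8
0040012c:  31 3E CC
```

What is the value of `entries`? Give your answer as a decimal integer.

`entries` is the first field, at byte offset 0, occupying 8 bytes.
Bytes at offsets 0..7: 90 D7 DA 14 34 E8 EC 4B.
Little-endian: lowest address holds the least-significant byte.
Reassemble most-significant byte first: 4B EC E8 34 14 DA D7 90 → 0x4BECE83414DAD790.
0x4BECE83414DAD790 = 5471002957734139792.

5471002957734139792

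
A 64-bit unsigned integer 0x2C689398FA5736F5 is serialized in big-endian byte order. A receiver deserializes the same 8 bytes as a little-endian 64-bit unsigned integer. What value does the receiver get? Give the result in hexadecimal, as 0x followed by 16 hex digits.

Stored big-endian, the bytes at ascending addresses are 2C 68 93 98 FA 57 36 F5.
Read back as little-endian, the first byte is least significant, giving 0xF53657FA9893682C.

0xF53657FA9893682C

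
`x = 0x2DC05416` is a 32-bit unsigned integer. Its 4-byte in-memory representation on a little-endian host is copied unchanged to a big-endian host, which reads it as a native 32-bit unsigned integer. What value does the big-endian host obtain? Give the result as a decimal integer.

374652973

Stored little-endian, the bytes at ascending addresses are 16 54 C0 2D.
Read back as big-endian, the last byte is least significant, giving 0x1654C02D.
0x1654C02D = 374652973.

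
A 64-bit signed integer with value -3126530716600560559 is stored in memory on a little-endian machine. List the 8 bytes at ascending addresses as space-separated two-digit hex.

51 14 AD D9 E0 54 9C D4

Two's complement of -3126530716600560559 in 64 bits: 3126530716600560559 = 0x2B63AB1F2652EBAF; invert → 0xD49C54E0D9AD1450; add 1 → 0xD49C54E0D9AD1451.
Split into bytes (most-significant first): D4 9C 54 E0 D9 AD 14 51.
Little-endian stores the least-significant byte at the lowest address.
So at ascending addresses the bytes are 51 14 AD D9 E0 54 9C D4.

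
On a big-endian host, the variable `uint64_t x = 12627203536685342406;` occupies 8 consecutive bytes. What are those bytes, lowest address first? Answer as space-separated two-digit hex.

AF 3C D6 B6 FE AF 9E C6

12627203536685342406 in hexadecimal, padded to 64 bits, is 0xAF3CD6B6FEAF9EC6.
Split into bytes (most-significant first): AF 3C D6 B6 FE AF 9E C6.
In big-endian order the high byte comes first in memory.
So the memory order matches the most-significant-first order: AF 3C D6 B6 FE AF 9E C6.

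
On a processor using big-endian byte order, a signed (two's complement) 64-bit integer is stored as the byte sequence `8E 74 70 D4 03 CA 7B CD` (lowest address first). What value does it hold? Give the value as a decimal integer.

In big-endian order the high byte comes first in memory.
The bytes are already most-significant first: 0x8E7470D403CA7BCD.
Top bit is set, so as a signed 64-bit value this is 0x8E7470D403CA7BCD − 2^64 = -8181790567126369331.

-8181790567126369331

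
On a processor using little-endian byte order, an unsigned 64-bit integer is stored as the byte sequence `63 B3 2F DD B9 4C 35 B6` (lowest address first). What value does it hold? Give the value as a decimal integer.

Little-endian stores the least-significant byte at the lowest address.
Reassemble most-significant byte first: B6 35 4C B9 DD 2F B3 63 → 0xB6354CB9DD2FB363.
0xB6354CB9DD2FB363 = 13129484649832100707.

13129484649832100707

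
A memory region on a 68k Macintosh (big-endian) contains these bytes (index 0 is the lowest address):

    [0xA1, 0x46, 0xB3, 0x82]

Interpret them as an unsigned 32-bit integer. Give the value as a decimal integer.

In big-endian order the high byte comes first in memory.
The bytes are already most-significant first: 0xA146B382.
0xA146B382 = 2705765250.

2705765250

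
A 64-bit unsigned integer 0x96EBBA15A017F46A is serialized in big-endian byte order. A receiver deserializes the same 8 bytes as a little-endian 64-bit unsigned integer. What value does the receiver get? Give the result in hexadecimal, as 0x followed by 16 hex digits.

0x6AF417A015BAEB96

Stored big-endian, the bytes at ascending addresses are 96 EB BA 15 A0 17 F4 6A.
Read back as little-endian, the first byte is least significant, giving 0x6AF417A015BAEB96.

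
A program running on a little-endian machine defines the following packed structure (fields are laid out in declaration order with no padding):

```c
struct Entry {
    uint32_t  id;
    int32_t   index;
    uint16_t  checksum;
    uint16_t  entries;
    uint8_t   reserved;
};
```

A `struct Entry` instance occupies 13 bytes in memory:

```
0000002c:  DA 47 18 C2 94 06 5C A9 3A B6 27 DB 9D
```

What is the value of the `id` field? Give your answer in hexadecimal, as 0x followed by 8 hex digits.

`id` is the first field, at byte offset 0, occupying 4 bytes.
Bytes at offsets 0..3: DA 47 18 C2.
Little-endian stores the least-significant byte at the lowest address.
Reassemble most-significant byte first: C2 18 47 DA → 0xC21847DA.

0xC21847DA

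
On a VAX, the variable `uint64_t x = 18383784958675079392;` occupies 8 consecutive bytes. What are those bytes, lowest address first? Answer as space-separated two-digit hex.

18383784958675079392 in hexadecimal, padded to 64 bits, is 0xFF205304B8FF50E0.
Split into bytes (most-significant first): FF 20 53 04 B8 FF 50 E0.
In little-endian order the low byte comes first in memory.
So at ascending addresses the bytes are E0 50 FF B8 04 53 20 FF.

E0 50 FF B8 04 53 20 FF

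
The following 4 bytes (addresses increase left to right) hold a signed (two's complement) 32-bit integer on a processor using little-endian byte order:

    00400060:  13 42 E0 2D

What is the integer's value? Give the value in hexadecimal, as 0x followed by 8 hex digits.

Little-endian: lowest address holds the least-significant byte.
Reassemble most-significant byte first: 2D E0 42 13 → 0x2DE04213.

0x2DE04213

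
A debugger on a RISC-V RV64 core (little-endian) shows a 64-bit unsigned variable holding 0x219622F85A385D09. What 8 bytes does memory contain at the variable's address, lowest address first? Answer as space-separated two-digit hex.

Split into bytes (most-significant first): 21 96 22 F8 5A 38 5D 09.
Little-endian stores the least-significant byte at the lowest address.
So at ascending addresses the bytes are 09 5D 38 5A F8 22 96 21.

09 5D 38 5A F8 22 96 21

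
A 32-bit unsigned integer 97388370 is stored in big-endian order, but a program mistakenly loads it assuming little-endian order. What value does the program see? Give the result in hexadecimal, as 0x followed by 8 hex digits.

0x5207CE05

97388370 in 32-bit hexadecimal is 0x05CE0752.
Stored big-endian, the bytes at ascending addresses are 05 CE 07 52.
Read back as little-endian, the first byte is least significant, giving 0x5207CE05.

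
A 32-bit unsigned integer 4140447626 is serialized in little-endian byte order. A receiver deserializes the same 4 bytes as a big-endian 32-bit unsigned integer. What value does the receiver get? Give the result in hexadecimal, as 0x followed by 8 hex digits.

0x8A37CAF6

4140447626 in 32-bit hexadecimal is 0xF6CA378A.
Stored little-endian, the bytes at ascending addresses are 8A 37 CA F6.
Read back as big-endian, the last byte is least significant, giving 0x8A37CAF6.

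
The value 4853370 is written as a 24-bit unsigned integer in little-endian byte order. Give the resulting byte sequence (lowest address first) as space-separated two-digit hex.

4853370 in hexadecimal, padded to 24 bits, is 0x4A0E7A.
Split into bytes (most-significant first): 4A 0E 7A.
Little-endian: lowest address holds the least-significant byte.
So at ascending addresses the bytes are 7A 0E 4A.

7A 0E 4A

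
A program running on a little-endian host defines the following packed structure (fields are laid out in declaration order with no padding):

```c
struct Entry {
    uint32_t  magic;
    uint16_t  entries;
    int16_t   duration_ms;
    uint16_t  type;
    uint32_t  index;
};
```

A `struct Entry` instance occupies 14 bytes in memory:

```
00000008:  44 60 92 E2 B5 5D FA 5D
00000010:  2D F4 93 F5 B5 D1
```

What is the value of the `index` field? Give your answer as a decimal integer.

`index` follows `magic` (4 B), `entries` (2 B), `duration_ms` (2 B), `type` (2 B), so it starts at offset 4 + 2 + 2 + 2 = 10 and occupies 4 bytes.
Bytes at offsets 10..13: 93 F5 B5 D1.
Little-endian stores the least-significant byte at the lowest address.
Reassemble most-significant byte first: D1 B5 F5 93 → 0xD1B5F593.
0xD1B5F593 = 3518363027.

3518363027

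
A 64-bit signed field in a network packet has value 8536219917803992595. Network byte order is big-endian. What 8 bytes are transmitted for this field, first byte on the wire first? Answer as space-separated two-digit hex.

8536219917803992595 in hexadecimal, padded to 64 bits, is 0x7676BEC9D5523613.
Split into bytes (most-significant first): 76 76 BE C9 D5 52 36 13.
In big-endian order the high byte comes first in memory.
So the memory order matches the most-significant-first order: 76 76 BE C9 D5 52 36 13.

76 76 BE C9 D5 52 36 13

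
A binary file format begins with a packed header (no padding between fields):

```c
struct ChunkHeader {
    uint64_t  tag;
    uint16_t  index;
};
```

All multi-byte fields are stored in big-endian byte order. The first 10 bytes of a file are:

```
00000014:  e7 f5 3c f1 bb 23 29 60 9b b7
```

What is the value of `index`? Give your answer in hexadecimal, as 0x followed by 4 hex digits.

`index` follows `tag` (8 bytes), so it starts at byte offset 8 and occupies 2 bytes.
Bytes at offsets 8..9: 9B B7.
In big-endian order the high byte comes first in memory.
The bytes are already most-significant first: 0x9BB7.

0x9BB7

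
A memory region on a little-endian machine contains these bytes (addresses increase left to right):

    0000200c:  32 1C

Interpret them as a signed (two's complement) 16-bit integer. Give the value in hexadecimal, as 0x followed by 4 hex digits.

0x1C32

Little-endian stores the least-significant byte at the lowest address.
Reassemble most-significant byte first: 1C 32 → 0x1C32.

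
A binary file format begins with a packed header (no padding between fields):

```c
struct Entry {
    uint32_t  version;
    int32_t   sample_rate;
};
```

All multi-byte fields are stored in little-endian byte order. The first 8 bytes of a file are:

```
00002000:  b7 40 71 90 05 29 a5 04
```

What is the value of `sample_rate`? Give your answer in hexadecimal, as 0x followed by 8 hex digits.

`sample_rate` follows `version` (4 bytes), so it starts at byte offset 4 and occupies 4 bytes.
Bytes at offsets 4..7: 05 29 A5 04.
Little-endian stores the least-significant byte at the lowest address.
Reassemble most-significant byte first: 04 A5 29 05 → 0x04A52905.

0x04A52905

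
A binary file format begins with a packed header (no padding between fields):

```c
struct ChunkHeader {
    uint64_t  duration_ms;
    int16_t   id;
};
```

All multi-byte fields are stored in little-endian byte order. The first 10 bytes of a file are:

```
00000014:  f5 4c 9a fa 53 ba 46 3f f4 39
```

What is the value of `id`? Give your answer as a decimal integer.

`id` follows `duration_ms` (8 bytes), so it starts at byte offset 8 and occupies 2 bytes.
Bytes at offsets 8..9: F4 39.
In little-endian order the low byte comes first in memory.
Reassemble most-significant byte first: 39 F4 → 0x39F4.
0x39F4 = 14836.

14836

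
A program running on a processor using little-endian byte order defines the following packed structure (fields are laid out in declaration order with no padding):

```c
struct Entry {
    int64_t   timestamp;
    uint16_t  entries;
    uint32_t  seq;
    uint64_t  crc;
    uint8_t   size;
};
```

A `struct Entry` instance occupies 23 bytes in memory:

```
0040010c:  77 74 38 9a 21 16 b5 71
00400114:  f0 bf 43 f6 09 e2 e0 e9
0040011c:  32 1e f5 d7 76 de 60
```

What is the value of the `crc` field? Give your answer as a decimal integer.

16030237371445471712

`crc` follows `timestamp` (8 B), `entries` (2 B), `seq` (4 B), so it starts at offset 8 + 2 + 4 = 14 and occupies 8 bytes.
Bytes at offsets 14..21: E0 E9 32 1E F5 D7 76 DE.
Little-endian: lowest address holds the least-significant byte.
Reassemble most-significant byte first: DE 76 D7 F5 1E 32 E9 E0 → 0xDE76D7F51E32E9E0.
0xDE76D7F51E32E9E0 = 16030237371445471712.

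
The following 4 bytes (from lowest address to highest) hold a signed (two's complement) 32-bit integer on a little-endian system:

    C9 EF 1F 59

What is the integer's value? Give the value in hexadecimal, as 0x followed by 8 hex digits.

In little-endian order the low byte comes first in memory.
Reassemble most-significant byte first: 59 1F EF C9 → 0x591FEFC9.

0x591FEFC9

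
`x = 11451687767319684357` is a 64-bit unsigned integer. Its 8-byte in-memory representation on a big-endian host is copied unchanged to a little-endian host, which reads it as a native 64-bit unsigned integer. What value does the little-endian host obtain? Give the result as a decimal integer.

406949909440359582

11451687767319684357 in 64-bit hexadecimal is 0x9EEC9159C9C6A505.
Stored big-endian, the bytes at ascending addresses are 9E EC 91 59 C9 C6 A5 05.
Read back as little-endian, the first byte is least significant, giving 0x05A5C6C95991EC9E.
0x05A5C6C95991EC9E = 406949909440359582.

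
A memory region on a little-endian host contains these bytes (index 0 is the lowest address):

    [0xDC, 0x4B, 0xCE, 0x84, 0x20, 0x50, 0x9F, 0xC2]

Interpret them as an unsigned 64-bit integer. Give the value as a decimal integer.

Little-endian stores the least-significant byte at the lowest address.
Reassemble most-significant byte first: C2 9F 50 20 84 CE 4B DC → 0xC29F502084CE4BDC.
0xC29F502084CE4BDC = 14024015865252301788.

14024015865252301788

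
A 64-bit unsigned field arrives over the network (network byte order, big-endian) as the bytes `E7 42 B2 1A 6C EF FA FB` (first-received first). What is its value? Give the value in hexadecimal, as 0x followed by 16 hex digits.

In big-endian order the high byte comes first in memory.
The bytes are already most-significant first: 0xE742B21A6CEFFAFB.

0xE742B21A6CEFFAFB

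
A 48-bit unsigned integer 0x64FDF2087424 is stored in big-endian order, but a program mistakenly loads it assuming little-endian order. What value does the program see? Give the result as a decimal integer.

40080784948580

Stored big-endian, the bytes at ascending addresses are 64 FD F2 08 74 24.
Read back as little-endian, the first byte is least significant, giving 0x247408F2FD64.
0x247408F2FD64 = 40080784948580.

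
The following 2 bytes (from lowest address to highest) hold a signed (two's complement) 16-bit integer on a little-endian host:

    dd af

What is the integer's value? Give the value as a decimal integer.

-20515

Little-endian stores the least-significant byte at the lowest address.
Reassemble most-significant byte first: AF DD → 0xAFDD.
Top bit is set, so as a signed 16-bit value this is 0xAFDD − 2^16 = -20515.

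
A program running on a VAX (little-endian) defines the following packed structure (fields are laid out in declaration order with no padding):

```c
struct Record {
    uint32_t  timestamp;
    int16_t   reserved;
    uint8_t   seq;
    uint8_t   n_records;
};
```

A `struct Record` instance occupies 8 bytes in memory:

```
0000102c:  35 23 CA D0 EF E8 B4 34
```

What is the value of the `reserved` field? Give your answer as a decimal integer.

-5905

`reserved` follows `timestamp` (4 bytes), so it starts at byte offset 4 and occupies 2 bytes.
Bytes at offsets 4..5: EF E8.
Little-endian: lowest address holds the least-significant byte.
Reassemble most-significant byte first: E8 EF → 0xE8EF.
Top bit is set, so as a signed 16-bit value this is 0xE8EF − 2^16 = -5905.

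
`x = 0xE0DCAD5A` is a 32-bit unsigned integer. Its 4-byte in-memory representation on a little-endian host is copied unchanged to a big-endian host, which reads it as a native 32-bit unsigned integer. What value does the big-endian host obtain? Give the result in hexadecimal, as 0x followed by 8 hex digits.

0x5AADDCE0

Stored little-endian, the bytes at ascending addresses are 5A AD DC E0.
Read back as big-endian, the last byte is least significant, giving 0x5AADDCE0.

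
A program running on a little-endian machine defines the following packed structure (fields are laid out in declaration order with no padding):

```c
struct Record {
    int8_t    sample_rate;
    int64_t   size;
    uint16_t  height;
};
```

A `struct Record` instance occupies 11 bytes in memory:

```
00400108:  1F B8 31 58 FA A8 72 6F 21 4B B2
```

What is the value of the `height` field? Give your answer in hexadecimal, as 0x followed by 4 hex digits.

0xB24B

`height` follows `sample_rate` (1 B), `size` (8 B), so it starts at offset 1 + 8 = 9 and occupies 2 bytes.
Bytes at offsets 9..10: 4B B2.
Little-endian stores the least-significant byte at the lowest address.
Reassemble most-significant byte first: B2 4B → 0xB24B.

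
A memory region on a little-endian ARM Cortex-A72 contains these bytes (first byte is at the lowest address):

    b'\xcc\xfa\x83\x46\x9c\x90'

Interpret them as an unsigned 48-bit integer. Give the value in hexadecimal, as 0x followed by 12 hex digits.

Little-endian stores the least-significant byte at the lowest address.
Reassemble most-significant byte first: 90 9C 46 83 FA CC → 0x909C4683FACC.

0x909C4683FACC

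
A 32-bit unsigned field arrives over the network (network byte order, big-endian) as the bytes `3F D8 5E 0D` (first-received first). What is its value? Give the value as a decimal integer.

Big-endian stores the most-significant byte at the lowest address.
The bytes are already most-significant first: 0x3FD85E0D.
0x3FD85E0D = 1071144461.

1071144461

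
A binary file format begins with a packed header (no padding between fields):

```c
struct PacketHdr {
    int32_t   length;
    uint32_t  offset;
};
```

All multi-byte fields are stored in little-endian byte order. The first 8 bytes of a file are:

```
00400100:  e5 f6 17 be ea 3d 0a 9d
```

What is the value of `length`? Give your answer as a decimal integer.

-1105725723

`length` is the first field, at byte offset 0, occupying 4 bytes.
Bytes at offsets 0..3: E5 F6 17 BE.
Little-endian: lowest address holds the least-significant byte.
Reassemble most-significant byte first: BE 17 F6 E5 → 0xBE17F6E5.
Top bit is set, so as a signed 32-bit value this is 0xBE17F6E5 − 2^32 = -1105725723.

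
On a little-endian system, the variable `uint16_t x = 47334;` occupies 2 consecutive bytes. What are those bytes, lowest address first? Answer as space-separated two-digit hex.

E6 B8

47334 in hexadecimal, padded to 16 bits, is 0xB8E6.
Split into bytes (most-significant first): B8 E6.
Little-endian stores the least-significant byte at the lowest address.
So at ascending addresses the bytes are E6 B8.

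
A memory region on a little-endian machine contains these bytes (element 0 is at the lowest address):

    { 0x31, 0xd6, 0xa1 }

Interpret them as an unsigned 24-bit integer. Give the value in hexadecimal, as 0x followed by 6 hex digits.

Little-endian stores the least-significant byte at the lowest address.
Reassemble most-significant byte first: A1 D6 31 → 0xA1D631.

0xA1D631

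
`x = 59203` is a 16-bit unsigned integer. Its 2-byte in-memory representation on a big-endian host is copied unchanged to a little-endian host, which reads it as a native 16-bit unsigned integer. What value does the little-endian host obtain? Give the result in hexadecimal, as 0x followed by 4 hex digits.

0x43E7

59203 in 16-bit hexadecimal is 0xE743.
Stored big-endian, the bytes at ascending addresses are E7 43.
Read back as little-endian, the first byte is least significant, giving 0x43E7.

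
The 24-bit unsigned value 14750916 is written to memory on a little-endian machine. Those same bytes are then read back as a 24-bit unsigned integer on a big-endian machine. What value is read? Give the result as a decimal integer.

12850401

14750916 in 24-bit hexadecimal is 0xE114C4.
Stored little-endian, the bytes at ascending addresses are C4 14 E1.
Read back as big-endian, the last byte is least significant, giving 0xC414E1.
0xC414E1 = 12850401.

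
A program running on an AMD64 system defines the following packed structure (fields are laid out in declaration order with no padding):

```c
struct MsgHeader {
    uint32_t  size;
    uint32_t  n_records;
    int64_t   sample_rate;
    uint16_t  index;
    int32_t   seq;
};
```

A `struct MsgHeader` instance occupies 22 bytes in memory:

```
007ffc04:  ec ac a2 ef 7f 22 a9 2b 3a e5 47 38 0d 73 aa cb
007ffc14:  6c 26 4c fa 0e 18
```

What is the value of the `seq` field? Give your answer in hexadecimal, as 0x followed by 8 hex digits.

0x180EFA4C

`seq` follows `size` (4 B), `n_records` (4 B), `sample_rate` (8 B), `index` (2 B), so it starts at offset 4 + 4 + 8 + 2 = 18 and occupies 4 bytes.
Bytes at offsets 18..21: 4C FA 0E 18.
Little-endian stores the least-significant byte at the lowest address.
Reassemble most-significant byte first: 18 0E FA 4C → 0x180EFA4C.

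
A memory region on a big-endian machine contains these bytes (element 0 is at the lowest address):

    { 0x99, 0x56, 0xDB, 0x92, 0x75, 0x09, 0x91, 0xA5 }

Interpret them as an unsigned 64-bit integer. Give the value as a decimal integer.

Big-endian: lowest address holds the most-significant byte.
The bytes are already most-significant first: 0x9956DB92750991A5.
0x9956DB92750991A5 = 11049260157875360165.

11049260157875360165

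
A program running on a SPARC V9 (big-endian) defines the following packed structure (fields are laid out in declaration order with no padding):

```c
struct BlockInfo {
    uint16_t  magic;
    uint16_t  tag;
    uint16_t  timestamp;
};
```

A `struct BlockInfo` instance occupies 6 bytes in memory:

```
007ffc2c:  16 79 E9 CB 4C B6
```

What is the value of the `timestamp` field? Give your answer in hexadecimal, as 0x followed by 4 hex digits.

`timestamp` follows `magic` (2 B), `tag` (2 B), so it starts at offset 2 + 2 = 4 and occupies 2 bytes.
Bytes at offsets 4..5: 4C B6.
In big-endian order the high byte comes first in memory.
The bytes are already most-significant first: 0x4CB6.

0x4CB6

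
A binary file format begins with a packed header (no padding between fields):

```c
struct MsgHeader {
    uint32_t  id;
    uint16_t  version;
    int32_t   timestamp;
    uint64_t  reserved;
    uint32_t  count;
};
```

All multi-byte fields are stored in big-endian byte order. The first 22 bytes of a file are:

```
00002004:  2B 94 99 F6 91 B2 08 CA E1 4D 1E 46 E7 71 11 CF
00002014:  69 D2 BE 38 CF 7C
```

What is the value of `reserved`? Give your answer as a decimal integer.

`reserved` follows `id` (4 B), `version` (2 B), `timestamp` (4 B), so it starts at offset 4 + 2 + 4 = 10 and occupies 8 bytes.
Bytes at offsets 10..17: 1E 46 E7 71 11 CF 69 D2.
In big-endian order the high byte comes first in memory.
The bytes are already most-significant first: 0x1E46E77111CF69D2.
0x1E46E77111CF69D2 = 2181685542323710418.

2181685542323710418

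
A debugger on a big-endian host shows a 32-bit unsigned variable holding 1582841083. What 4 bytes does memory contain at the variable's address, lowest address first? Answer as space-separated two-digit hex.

5E 58 3C FB

1582841083 in hexadecimal, padded to 32 bits, is 0x5E583CFB.
Split into bytes (most-significant first): 5E 58 3C FB.
In big-endian order the high byte comes first in memory.
So the memory order matches the most-significant-first order: 5E 58 3C FB.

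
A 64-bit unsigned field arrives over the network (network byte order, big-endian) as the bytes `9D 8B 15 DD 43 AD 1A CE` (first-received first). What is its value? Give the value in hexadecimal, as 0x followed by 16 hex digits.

In big-endian order the high byte comes first in memory.
The bytes are already most-significant first: 0x9D8B15DD43AD1ACE.

0x9D8B15DD43AD1ACE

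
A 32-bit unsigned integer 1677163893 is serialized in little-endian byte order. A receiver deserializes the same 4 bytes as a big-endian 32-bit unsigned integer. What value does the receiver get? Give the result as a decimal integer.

1677163893 in 32-bit hexadecimal is 0x63F77D75.
Stored little-endian, the bytes at ascending addresses are 75 7D F7 63.
Read back as big-endian, the last byte is least significant, giving 0x757DF763.
0x757DF763 = 1971189603.

1971189603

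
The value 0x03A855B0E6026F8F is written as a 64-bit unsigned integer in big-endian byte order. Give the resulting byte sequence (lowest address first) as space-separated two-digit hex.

Split into bytes (most-significant first): 03 A8 55 B0 E6 02 6F 8F.
Big-endian stores the most-significant byte at the lowest address.
So the memory order matches the most-significant-first order: 03 A8 55 B0 E6 02 6F 8F.

03 A8 55 B0 E6 02 6F 8F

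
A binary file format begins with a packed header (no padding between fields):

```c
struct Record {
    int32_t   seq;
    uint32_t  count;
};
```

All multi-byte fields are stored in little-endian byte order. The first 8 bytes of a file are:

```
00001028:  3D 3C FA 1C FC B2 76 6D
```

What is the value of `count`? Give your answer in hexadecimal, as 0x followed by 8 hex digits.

0x6D76B2FC

`count` follows `seq` (4 bytes), so it starts at byte offset 4 and occupies 4 bytes.
Bytes at offsets 4..7: FC B2 76 6D.
Little-endian stores the least-significant byte at the lowest address.
Reassemble most-significant byte first: 6D 76 B2 FC → 0x6D76B2FC.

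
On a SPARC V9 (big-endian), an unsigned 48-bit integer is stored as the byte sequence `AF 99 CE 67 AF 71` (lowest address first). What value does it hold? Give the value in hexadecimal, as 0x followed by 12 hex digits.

0xAF99CE67AF71

In big-endian order the high byte comes first in memory.
The bytes are already most-significant first: 0xAF99CE67AF71.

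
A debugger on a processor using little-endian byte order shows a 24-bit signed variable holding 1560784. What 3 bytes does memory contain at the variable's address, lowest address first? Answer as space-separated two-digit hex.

1560784 in hexadecimal, padded to 24 bits, is 0x17D0D0.
Split into bytes (most-significant first): 17 D0 D0.
Little-endian: lowest address holds the least-significant byte.
So at ascending addresses the bytes are D0 D0 17.

D0 D0 17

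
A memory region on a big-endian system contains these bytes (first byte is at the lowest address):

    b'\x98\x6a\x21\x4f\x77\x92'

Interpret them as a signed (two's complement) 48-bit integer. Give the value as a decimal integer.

-113893383899246

In big-endian order the high byte comes first in memory.
The bytes are already most-significant first: 0x986A214F7792.
Top bit is set, so as a signed 48-bit value this is 0x986A214F7792 − 2^48 = -113893383899246.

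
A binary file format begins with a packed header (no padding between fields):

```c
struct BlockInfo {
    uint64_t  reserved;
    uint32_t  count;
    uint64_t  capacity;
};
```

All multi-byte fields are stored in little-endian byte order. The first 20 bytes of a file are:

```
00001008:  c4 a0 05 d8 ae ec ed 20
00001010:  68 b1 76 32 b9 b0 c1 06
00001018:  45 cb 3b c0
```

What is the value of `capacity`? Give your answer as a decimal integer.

`capacity` follows `reserved` (8 B), `count` (4 B), so it starts at offset 8 + 4 = 12 and occupies 8 bytes.
Bytes at offsets 12..19: B9 B0 C1 06 45 CB 3B C0.
Little-endian stores the least-significant byte at the lowest address.
Reassemble most-significant byte first: C0 3B CB 45 06 C1 B0 B9 → 0xC03BCB4506C1B0B9.
0xC03BCB4506C1B0B9 = 13851888576234631353.

13851888576234631353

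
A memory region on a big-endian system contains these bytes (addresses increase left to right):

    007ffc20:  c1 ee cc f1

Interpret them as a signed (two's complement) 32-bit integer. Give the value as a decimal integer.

-1041314575

Big-endian stores the most-significant byte at the lowest address.
The bytes are already most-significant first: 0xC1EECCF1.
Top bit is set, so as a signed 32-bit value this is 0xC1EECCF1 − 2^32 = -1041314575.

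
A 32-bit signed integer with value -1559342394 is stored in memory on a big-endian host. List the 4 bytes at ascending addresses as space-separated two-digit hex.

A3 0E 52 C6

Two's complement of -1559342394 in 32 bits: 1559342394 = 0x5CF1AD3A; invert → 0xA30E52C5; add 1 → 0xA30E52C6.
Split into bytes (most-significant first): A3 0E 52 C6.
Big-endian: lowest address holds the most-significant byte.
So the memory order matches the most-significant-first order: A3 0E 52 C6.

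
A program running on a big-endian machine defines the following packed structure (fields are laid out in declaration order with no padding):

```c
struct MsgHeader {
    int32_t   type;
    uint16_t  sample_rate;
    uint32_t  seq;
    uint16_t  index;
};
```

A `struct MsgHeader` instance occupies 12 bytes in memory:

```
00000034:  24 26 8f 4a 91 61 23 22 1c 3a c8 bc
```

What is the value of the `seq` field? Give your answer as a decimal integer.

589438010

`seq` follows `type` (4 B), `sample_rate` (2 B), so it starts at offset 4 + 2 = 6 and occupies 4 bytes.
Bytes at offsets 6..9: 23 22 1C 3A.
Big-endian: lowest address holds the most-significant byte.
The bytes are already most-significant first: 0x23221C3A.
0x23221C3A = 589438010.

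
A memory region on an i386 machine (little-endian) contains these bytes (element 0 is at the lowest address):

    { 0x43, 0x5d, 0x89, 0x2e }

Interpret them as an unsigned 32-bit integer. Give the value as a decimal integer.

Little-endian stores the least-significant byte at the lowest address.
Reassemble most-significant byte first: 2E 89 5D 43 → 0x2E895D43.
0x2E895D43 = 780754243.

780754243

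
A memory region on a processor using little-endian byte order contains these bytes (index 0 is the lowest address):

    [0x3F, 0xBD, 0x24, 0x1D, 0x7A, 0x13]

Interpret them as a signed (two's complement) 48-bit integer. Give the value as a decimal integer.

21415195884863

Little-endian stores the least-significant byte at the lowest address.
Reassemble most-significant byte first: 13 7A 1D 24 BD 3F → 0x137A1D24BD3F.
0x137A1D24BD3F = 21415195884863.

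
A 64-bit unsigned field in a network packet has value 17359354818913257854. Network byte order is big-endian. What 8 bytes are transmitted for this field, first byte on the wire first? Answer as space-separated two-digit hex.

17359354818913257854 in hexadecimal, padded to 64 bits, is 0xF0E8D13BE74A497E.
Split into bytes (most-significant first): F0 E8 D1 3B E7 4A 49 7E.
Big-endian: lowest address holds the most-significant byte.
So the memory order matches the most-significant-first order: F0 E8 D1 3B E7 4A 49 7E.

F0 E8 D1 3B E7 4A 49 7E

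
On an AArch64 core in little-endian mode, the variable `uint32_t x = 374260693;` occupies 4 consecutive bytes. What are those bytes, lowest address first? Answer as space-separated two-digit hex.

374260693 in hexadecimal, padded to 32 bits, is 0x164EC3D5.
Split into bytes (most-significant first): 16 4E C3 D5.
Little-endian stores the least-significant byte at the lowest address.
So at ascending addresses the bytes are D5 C3 4E 16.

D5 C3 4E 16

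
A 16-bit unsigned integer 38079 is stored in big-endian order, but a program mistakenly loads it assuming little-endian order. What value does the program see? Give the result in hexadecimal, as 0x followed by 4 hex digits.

0xBF94

38079 in 16-bit hexadecimal is 0x94BF.
Stored big-endian, the bytes at ascending addresses are 94 BF.
Read back as little-endian, the first byte is least significant, giving 0xBF94.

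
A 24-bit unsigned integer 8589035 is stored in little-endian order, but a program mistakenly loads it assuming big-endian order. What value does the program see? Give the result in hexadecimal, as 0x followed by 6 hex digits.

0xEB0E83

8589035 in 24-bit hexadecimal is 0x830EEB.
Stored little-endian, the bytes at ascending addresses are EB 0E 83.
Read back as big-endian, the last byte is least significant, giving 0xEB0E83.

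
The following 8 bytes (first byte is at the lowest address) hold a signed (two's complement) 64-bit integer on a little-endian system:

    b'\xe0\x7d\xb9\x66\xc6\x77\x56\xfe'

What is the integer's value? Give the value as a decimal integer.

In little-endian order the low byte comes first in memory.
Reassemble most-significant byte first: FE 56 77 C6 66 B9 7D E0 → 0xFE5677C666B97DE0.
Top bit is set, so as a signed 64-bit value this is 0xFE5677C666B97DE0 − 2^64 = -119776646068077088.

-119776646068077088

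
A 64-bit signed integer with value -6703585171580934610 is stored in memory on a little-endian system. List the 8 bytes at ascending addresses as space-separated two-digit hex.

Two's complement of -6703585171580934610 in 64 bits: 6703585171580934610 = 0x5D07EB3249A859D2; invert → 0xA2F814CDB657A62D; add 1 → 0xA2F814CDB657A62E.
Split into bytes (most-significant first): A2 F8 14 CD B6 57 A6 2E.
Little-endian: lowest address holds the least-significant byte.
So at ascending addresses the bytes are 2E A6 57 B6 CD 14 F8 A2.

2E A6 57 B6 CD 14 F8 A2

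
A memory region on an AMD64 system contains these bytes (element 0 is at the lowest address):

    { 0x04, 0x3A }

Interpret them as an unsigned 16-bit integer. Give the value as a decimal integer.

Little-endian: lowest address holds the least-significant byte.
Reassemble most-significant byte first: 3A 04 → 0x3A04.
0x3A04 = 14852.

14852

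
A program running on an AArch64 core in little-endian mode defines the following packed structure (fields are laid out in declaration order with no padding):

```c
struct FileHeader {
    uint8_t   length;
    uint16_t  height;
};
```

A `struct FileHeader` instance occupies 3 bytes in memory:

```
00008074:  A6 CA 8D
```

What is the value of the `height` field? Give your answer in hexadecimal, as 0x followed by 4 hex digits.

`height` follows `length` (1 byte), so it starts at byte offset 1 and occupies 2 bytes.
Bytes at offsets 1..2: CA 8D.
Little-endian stores the least-significant byte at the lowest address.
Reassemble most-significant byte first: 8D CA → 0x8DCA.

0x8DCA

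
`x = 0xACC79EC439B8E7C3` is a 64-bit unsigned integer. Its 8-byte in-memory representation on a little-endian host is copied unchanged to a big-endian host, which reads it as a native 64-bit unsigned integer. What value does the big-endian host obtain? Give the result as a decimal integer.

14116454115267495852

Stored little-endian, the bytes at ascending addresses are C3 E7 B8 39 C4 9E C7 AC.
Read back as big-endian, the last byte is least significant, giving 0xC3E7B839C49EC7AC.
0xC3E7B839C49EC7AC = 14116454115267495852.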